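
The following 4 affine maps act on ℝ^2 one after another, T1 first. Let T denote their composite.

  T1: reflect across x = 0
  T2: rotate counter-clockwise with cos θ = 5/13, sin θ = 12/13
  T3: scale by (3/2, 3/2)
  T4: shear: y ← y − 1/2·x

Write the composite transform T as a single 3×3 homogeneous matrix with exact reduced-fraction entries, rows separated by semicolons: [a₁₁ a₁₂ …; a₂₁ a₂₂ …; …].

T1 = [-1 0 0; 0 1 0; 0 0 1]
T2·T1 = [-5/13 -12/13 0; -12/13 5/13 0; 0 0 1]
T3·…·T1 = [-15/26 -18/13 0; -18/13 15/26 0; 0 0 1]
T4·…·T1 = [-15/26 -18/13 0; -57/52 33/26 0; 0 0 1]

T = [-15/26 -18/13 0; -57/52 33/26 0; 0 0 1]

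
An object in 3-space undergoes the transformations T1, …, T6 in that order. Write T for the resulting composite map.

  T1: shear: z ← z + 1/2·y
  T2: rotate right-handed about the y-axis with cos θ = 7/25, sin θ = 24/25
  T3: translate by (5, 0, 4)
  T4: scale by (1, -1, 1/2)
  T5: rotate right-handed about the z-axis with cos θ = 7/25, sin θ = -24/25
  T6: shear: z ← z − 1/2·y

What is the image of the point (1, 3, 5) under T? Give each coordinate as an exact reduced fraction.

T1 shear: z ← z + 1/2·y: (1, 3, 5) → (1, 3, 13/2)
T2 rotate right-handed about the y-axis with cos θ = 7/25, sin θ = 24/25: (1, 3, 13/2) → (163/25, 3, 43/50)
T3 translate by (5, 0, 4): (163/25, 3, 43/50) → (288/25, 3, 243/50)
T4 scale by (1, -1, 1/2): (288/25, 3, 243/50) → (288/25, -3, 243/100)
T5 rotate right-handed about the z-axis with cos θ = 7/25, sin θ = -24/25: (288/25, -3, 243/100) → (216/625, -7437/625, 243/100)
T6 shear: z ← z − 1/2·y: (216/625, -7437/625, 243/100) → (216/625, -7437/625, 20949/2500)

T(p) = (216/625, -7437/625, 20949/2500)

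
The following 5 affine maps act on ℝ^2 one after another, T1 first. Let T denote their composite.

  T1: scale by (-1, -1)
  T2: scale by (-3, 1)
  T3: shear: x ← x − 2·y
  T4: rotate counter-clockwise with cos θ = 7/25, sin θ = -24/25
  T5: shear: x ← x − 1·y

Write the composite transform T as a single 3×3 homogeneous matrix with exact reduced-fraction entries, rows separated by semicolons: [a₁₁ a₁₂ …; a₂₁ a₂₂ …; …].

T = [93/25 9/5 0; -72/25 -11/5 0; 0 0 1]

T1 = [-1 0 0; 0 -1 0; 0 0 1]
T2·T1 = [3 0 0; 0 -1 0; 0 0 1]
T3·…·T1 = [3 2 0; 0 -1 0; 0 0 1]
T4·…·T1 = [21/25 -2/5 0; -72/25 -11/5 0; 0 0 1]
T5·…·T1 = [93/25 9/5 0; -72/25 -11/5 0; 0 0 1]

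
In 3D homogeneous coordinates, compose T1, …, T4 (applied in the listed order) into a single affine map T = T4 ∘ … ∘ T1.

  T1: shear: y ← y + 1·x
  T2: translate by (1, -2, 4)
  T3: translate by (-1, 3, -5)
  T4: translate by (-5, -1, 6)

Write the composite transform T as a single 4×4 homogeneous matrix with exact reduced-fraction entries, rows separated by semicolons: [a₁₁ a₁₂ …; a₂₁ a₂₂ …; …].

T = [1 0 0 -5; 1 1 0 0; 0 0 1 5; 0 0 0 1]

T1 = [1 0 0 0; 1 1 0 0; 0 0 1 0; 0 0 0 1]
T2·T1 = [1 0 0 1; 1 1 0 -2; 0 0 1 4; 0 0 0 1]
T3·…·T1 = [1 0 0 0; 1 1 0 1; 0 0 1 -1; 0 0 0 1]
T4·…·T1 = [1 0 0 -5; 1 1 0 0; 0 0 1 5; 0 0 0 1]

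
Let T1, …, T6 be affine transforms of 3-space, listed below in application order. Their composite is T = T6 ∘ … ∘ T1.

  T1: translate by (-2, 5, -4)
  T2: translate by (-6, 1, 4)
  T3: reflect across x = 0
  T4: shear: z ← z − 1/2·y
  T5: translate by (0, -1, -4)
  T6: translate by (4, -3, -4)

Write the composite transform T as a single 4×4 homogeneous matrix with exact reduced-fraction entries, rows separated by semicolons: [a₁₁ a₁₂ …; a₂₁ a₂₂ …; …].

T1 = [1 0 0 -2; 0 1 0 5; 0 0 1 -4; 0 0 0 1]
T2·T1 = [1 0 0 -8; 0 1 0 6; 0 0 1 0; 0 0 0 1]
T3·…·T1 = [-1 0 0 8; 0 1 0 6; 0 0 1 0; 0 0 0 1]
T4·…·T1 = [-1 0 0 8; 0 1 0 6; 0 -1/2 1 -3; 0 0 0 1]
T5·…·T1 = [-1 0 0 8; 0 1 0 5; 0 -1/2 1 -7; 0 0 0 1]
T6·…·T1 = [-1 0 0 12; 0 1 0 2; 0 -1/2 1 -11; 0 0 0 1]

T = [-1 0 0 12; 0 1 0 2; 0 -1/2 1 -11; 0 0 0 1]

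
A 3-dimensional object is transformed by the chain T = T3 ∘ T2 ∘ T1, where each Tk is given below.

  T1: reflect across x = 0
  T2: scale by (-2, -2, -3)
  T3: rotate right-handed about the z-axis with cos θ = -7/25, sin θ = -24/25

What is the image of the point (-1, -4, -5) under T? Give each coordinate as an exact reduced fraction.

T(p) = (206/25, -8/25, 15)

T1 reflect across x = 0: (-1, -4, -5) → (1, -4, -5)
T2 scale by (-2, -2, -3): (1, -4, -5) → (-2, 8, 15)
T3 rotate right-handed about the z-axis with cos θ = -7/25, sin θ = -24/25: (-2, 8, 15) → (206/25, -8/25, 15)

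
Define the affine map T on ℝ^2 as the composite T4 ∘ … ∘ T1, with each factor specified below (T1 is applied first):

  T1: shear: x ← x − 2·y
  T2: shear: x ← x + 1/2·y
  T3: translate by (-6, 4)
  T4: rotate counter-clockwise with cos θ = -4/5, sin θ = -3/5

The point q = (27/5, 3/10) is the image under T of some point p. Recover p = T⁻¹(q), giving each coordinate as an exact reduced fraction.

p = (0, -1)

T1 = [1 -2 0; 0 1 0; 0 0 1]
T2·T1 = [1 -3/2 0; 0 1 0; 0 0 1]
T3·…·T1 = [1 -3/2 -6; 0 1 4; 0 0 1]
T4·…·T1 = [-4/5 9/5 36/5; -3/5 1/10 2/5; 0 0 1]
det M = 1; M⁻¹ = [1/10 -9/5 0; 3/5 -4/5 -4; 0 0 1]
M⁻¹ · (27/5, 3/10)ᵀ = (0, -1)ᵀ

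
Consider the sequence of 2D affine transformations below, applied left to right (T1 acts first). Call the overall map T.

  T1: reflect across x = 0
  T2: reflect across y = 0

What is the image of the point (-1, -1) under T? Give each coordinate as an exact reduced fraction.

T(p) = (1, 1)

T1 reflect across x = 0: (-1, -1) → (1, -1)
T2 reflect across y = 0: (1, -1) → (1, 1)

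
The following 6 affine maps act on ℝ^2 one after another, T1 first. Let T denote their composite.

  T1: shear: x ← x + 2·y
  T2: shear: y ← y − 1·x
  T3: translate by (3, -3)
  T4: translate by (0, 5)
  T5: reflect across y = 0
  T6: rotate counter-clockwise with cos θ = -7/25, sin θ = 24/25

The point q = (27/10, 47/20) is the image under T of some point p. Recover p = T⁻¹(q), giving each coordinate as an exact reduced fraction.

p = (-1, -1/4)

T1 = [1 2 0; 0 1 0; 0 0 1]
T2·T1 = [1 2 0; -1 -1 0; 0 0 1]
T3·…·T1 = [1 2 3; -1 -1 -3; 0 0 1]
T4·…·T1 = [1 2 3; -1 -1 2; 0 0 1]
T5·…·T1 = [1 2 3; 1 1 -2; 0 0 1]
T6·…·T1 = [-31/25 -38/25 27/25; 17/25 41/25 86/25; 0 0 1]
det M = -1; M⁻¹ = [-41/25 -38/25 7; 17/25 31/25 -5; 0 0 1]
M⁻¹ · (27/10, 47/20)ᵀ = (-1, -1/4)ᵀ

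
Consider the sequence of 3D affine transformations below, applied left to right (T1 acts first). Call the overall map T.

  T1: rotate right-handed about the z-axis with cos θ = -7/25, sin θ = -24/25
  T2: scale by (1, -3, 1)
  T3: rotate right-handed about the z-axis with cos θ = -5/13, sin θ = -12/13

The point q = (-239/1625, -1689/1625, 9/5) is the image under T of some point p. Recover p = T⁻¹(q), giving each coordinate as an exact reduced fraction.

T1 = [-7/25 24/25 0 0; -24/25 -7/25 0 0; 0 0 1 0; 0 0 0 1]
T2·T1 = [-7/25 24/25 0 0; 72/25 21/25 0 0; 0 0 1 0; 0 0 0 1]
T3·…·T1 = [899/325 132/325 0 0; -276/325 -393/325 0 0; 0 0 1 0; 0 0 0 1]
det M = -3; M⁻¹ = [131/325 44/325 0 0; -92/325 -899/975 0 0; 0 0 1 0; 0 0 0 1]
M⁻¹ · (-239/1625, -1689/1625, 9/5)ᵀ = (-1/5, 1, 9/5)ᵀ

p = (-1/5, 1, 9/5)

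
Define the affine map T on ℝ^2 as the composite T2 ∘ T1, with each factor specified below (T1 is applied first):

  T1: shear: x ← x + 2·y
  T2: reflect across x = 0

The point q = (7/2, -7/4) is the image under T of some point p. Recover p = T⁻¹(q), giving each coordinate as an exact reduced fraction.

T1 = [1 2 0; 0 1 0; 0 0 1]
T2·T1 = [-1 -2 0; 0 1 0; 0 0 1]
det M = -1; M⁻¹ = [-1 -2 0; 0 1 0; 0 0 1]
M⁻¹ · (7/2, -7/4)ᵀ = (0, -7/4)ᵀ

p = (0, -7/4)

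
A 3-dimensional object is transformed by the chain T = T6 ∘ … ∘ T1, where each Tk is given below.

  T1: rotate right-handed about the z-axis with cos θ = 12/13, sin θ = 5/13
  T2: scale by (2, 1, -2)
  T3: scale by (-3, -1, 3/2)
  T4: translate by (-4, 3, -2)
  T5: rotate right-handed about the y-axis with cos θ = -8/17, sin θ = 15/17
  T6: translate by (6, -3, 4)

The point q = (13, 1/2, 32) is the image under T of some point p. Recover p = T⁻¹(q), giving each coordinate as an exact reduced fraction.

T1 = [12/13 -5/13 0 0; 5/13 12/13 0 0; 0 0 1 0; 0 0 0 1]
T2·T1 = [24/13 -10/13 0 0; 5/13 12/13 0 0; 0 0 -2 0; 0 0 0 1]
T3·…·T1 = [-72/13 30/13 0 0; -5/13 -12/13 0 0; 0 0 -3 0; 0 0 0 1]
T4·…·T1 = [-72/13 30/13 0 -4; -5/13 -12/13 0 3; 0 0 -3 -2; 0 0 0 1]
T5·…·T1 = [576/221 -240/221 -45/17 2/17; -5/13 -12/13 0 3; 1080/221 -450/221 24/17 76/17; 0 0 0 1]
T6·…·T1 = [576/221 -240/221 -45/17 104/17; -5/13 -12/13 0 0; 1080/221 -450/221 24/17 144/17; 0 0 0 1]
det M = -18; M⁻¹ = [16/221 -5/13 30/221 -352/221; -20/663 -12/13 -25/442 440/663; -5/17 0 8/51 8/17; 0 0 0 1]
M⁻¹ · (13, 1/2, 32)ᵀ = (7/2, -2, 5/3)ᵀ

p = (7/2, -2, 5/3)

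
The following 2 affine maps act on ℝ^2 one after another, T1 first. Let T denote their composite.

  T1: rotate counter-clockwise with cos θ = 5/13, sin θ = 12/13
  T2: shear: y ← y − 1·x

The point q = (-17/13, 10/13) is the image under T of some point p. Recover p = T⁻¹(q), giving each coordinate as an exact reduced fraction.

p = (-1, 1)

T1 = [5/13 -12/13 0; 12/13 5/13 0; 0 0 1]
T2·T1 = [5/13 -12/13 0; 7/13 17/13 0; 0 0 1]
det M = 1; M⁻¹ = [17/13 12/13 0; -7/13 5/13 0; 0 0 1]
M⁻¹ · (-17/13, 10/13)ᵀ = (-1, 1)ᵀ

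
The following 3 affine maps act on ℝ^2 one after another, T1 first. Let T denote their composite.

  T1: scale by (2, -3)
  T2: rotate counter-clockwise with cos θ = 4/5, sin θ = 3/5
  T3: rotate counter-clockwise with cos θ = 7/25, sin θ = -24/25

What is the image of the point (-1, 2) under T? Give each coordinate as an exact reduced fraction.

T(p) = (-26/5, -18/5)

T1 scale by (2, -3): (-1, 2) → (-2, -6)
T2 rotate counter-clockwise with cos θ = 4/5, sin θ = 3/5: (-2, -6) → (2, -6)
T3 rotate counter-clockwise with cos θ = 7/25, sin θ = -24/25: (2, -6) → (-26/5, -18/5)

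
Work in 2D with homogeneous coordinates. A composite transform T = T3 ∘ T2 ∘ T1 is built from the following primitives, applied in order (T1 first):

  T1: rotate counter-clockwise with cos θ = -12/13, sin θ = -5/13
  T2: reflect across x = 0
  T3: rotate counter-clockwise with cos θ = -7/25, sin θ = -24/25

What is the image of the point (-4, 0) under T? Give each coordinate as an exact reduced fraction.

T1 rotate counter-clockwise with cos θ = -12/13, sin θ = -5/13: (-4, 0) → (48/13, 20/13)
T2 reflect across x = 0: (48/13, 20/13) → (-48/13, 20/13)
T3 rotate counter-clockwise with cos θ = -7/25, sin θ = -24/25: (-48/13, 20/13) → (816/325, 1012/325)

T(p) = (816/325, 1012/325)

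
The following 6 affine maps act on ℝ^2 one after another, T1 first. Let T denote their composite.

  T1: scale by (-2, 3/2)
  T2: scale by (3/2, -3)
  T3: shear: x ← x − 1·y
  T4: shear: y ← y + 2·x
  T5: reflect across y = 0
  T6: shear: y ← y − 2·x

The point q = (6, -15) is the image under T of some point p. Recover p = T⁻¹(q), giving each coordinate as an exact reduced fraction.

T1 = [-2 0 0; 0 3/2 0; 0 0 1]
T2·T1 = [-3 0 0; 0 -9/2 0; 0 0 1]
T3·…·T1 = [-3 9/2 0; 0 -9/2 0; 0 0 1]
T4·…·T1 = [-3 9/2 0; -6 9/2 0; 0 0 1]
T5·…·T1 = [-3 9/2 0; 6 -9/2 0; 0 0 1]
T6·…·T1 = [-3 9/2 0; 12 -27/2 0; 0 0 1]
det M = -27/2; M⁻¹ = [1 1/3 0; 8/9 2/9 0; 0 0 1]
M⁻¹ · (6, -15)ᵀ = (1, 2)ᵀ

p = (1, 2)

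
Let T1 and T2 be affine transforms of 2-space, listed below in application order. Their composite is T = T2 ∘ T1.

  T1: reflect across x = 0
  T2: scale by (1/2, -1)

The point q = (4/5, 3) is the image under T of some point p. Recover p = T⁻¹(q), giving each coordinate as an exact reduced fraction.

p = (-8/5, -3)

T1 = [-1 0 0; 0 1 0; 0 0 1]
T2·T1 = [-1/2 0 0; 0 -1 0; 0 0 1]
det M = 1/2; M⁻¹ = [-2 0 0; 0 -1 0; 0 0 1]
M⁻¹ · (4/5, 3)ᵀ = (-8/5, -3)ᵀ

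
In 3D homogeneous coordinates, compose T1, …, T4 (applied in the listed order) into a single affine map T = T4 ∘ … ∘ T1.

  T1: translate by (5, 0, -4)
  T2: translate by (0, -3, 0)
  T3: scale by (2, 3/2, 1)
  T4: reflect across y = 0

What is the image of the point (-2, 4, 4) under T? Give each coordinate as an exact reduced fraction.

T1 translate by (5, 0, -4): (-2, 4, 4) → (3, 4, 0)
T2 translate by (0, -3, 0): (3, 4, 0) → (3, 1, 0)
T3 scale by (2, 3/2, 1): (3, 1, 0) → (6, 3/2, 0)
T4 reflect across y = 0: (6, 3/2, 0) → (6, -3/2, 0)

T(p) = (6, -3/2, 0)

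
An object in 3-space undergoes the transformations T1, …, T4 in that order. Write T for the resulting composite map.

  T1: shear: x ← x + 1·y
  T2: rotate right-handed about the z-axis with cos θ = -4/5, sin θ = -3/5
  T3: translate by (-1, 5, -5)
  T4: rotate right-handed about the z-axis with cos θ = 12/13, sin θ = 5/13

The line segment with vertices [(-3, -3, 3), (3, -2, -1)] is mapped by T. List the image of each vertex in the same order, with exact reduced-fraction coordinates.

image vertices: (-31/13, 142/13, -2), (-66/13, 57/13, -6)

T1 shear: x ← x + 1·y: (-3, -3, 3) → (-6, -3, 3); (3, -2, -1) → (1, -2, -1)
T2 rotate right-handed about the z-axis with cos θ = -4/5, sin θ = -3/5: (-6, -3, 3) → (3, 6, 3); (1, -2, -1) → (-2, 1, -1)
T3 translate by (-1, 5, -5): (3, 6, 3) → (2, 11, -2); (-2, 1, -1) → (-3, 6, -6)
T4 rotate right-handed about the z-axis with cos θ = 12/13, sin θ = 5/13: (2, 11, -2) → (-31/13, 142/13, -2); (-3, 6, -6) → (-66/13, 57/13, -6)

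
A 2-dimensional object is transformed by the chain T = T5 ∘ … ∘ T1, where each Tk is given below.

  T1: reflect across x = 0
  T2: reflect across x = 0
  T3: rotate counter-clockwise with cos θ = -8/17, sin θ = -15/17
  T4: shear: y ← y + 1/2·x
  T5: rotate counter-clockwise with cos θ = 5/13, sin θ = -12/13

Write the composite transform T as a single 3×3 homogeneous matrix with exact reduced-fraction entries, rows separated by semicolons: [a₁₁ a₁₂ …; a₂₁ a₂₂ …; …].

T1 = [-1 0 0; 0 1 0; 0 0 1]
T2·T1 = [1 0 0; 0 1 0; 0 0 1]
T3·…·T1 = [-8/17 15/17 0; -15/17 -8/17 0; 0 0 1]
T4·…·T1 = [-8/17 15/17 0; -19/17 -1/34 0; 0 0 1]
T5·…·T1 = [-268/221 69/221 0; 1/221 -365/442 0; 0 0 1]

T = [-268/221 69/221 0; 1/221 -365/442 0; 0 0 1]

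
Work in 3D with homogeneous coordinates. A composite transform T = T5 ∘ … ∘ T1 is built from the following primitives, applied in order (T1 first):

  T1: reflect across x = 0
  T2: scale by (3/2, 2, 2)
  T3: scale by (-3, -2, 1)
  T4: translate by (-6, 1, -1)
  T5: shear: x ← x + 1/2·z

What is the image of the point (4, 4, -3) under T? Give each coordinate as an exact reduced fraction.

T(p) = (17/2, -15, -7)

T1 reflect across x = 0: (4, 4, -3) → (-4, 4, -3)
T2 scale by (3/2, 2, 2): (-4, 4, -3) → (-6, 8, -6)
T3 scale by (-3, -2, 1): (-6, 8, -6) → (18, -16, -6)
T4 translate by (-6, 1, -1): (18, -16, -6) → (12, -15, -7)
T5 shear: x ← x + 1/2·z: (12, -15, -7) → (17/2, -15, -7)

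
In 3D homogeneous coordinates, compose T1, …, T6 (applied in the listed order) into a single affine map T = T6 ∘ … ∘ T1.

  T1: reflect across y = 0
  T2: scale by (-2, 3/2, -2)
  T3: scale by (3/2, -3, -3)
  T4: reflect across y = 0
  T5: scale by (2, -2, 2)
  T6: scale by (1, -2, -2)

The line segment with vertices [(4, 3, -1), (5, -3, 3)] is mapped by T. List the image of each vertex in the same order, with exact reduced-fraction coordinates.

image vertices: (-24, -54, 24), (-30, 54, -72)

T1 reflect across y = 0: (4, 3, -1) → (4, -3, -1); (5, -3, 3) → (5, 3, 3)
T2 scale by (-2, 3/2, -2): (4, -3, -1) → (-8, -9/2, 2); (5, 3, 3) → (-10, 9/2, -6)
T3 scale by (3/2, -3, -3): (-8, -9/2, 2) → (-12, 27/2, -6); (-10, 9/2, -6) → (-15, -27/2, 18)
T4 reflect across y = 0: (-12, 27/2, -6) → (-12, -27/2, -6); (-15, -27/2, 18) → (-15, 27/2, 18)
T5 scale by (2, -2, 2): (-12, -27/2, -6) → (-24, 27, -12); (-15, 27/2, 18) → (-30, -27, 36)
T6 scale by (1, -2, -2): (-24, 27, -12) → (-24, -54, 24); (-30, -27, 36) → (-30, 54, -72)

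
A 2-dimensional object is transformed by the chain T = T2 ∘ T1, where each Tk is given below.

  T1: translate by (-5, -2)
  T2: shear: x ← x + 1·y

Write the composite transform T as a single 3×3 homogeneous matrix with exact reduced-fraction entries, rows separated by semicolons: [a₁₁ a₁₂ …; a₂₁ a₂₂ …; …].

T1 = [1 0 -5; 0 1 -2; 0 0 1]
T2·T1 = [1 1 -7; 0 1 -2; 0 0 1]

T = [1 1 -7; 0 1 -2; 0 0 1]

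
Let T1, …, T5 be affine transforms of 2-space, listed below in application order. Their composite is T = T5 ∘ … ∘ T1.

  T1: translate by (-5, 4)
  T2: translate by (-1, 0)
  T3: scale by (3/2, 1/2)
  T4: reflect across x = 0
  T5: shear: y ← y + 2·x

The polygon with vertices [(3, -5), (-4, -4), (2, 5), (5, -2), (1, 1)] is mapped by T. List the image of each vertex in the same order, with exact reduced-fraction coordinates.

T1 translate by (-5, 4): (3, -5) → (-2, -1); (-4, -4) → (-9, 0); (2, 5) → (-3, 9); (5, -2) → (0, 2); (1, 1) → (-4, 5)
T2 translate by (-1, 0): (-2, -1) → (-3, -1); (-9, 0) → (-10, 0); (-3, 9) → (-4, 9); (0, 2) → (-1, 2); (-4, 5) → (-5, 5)
T3 scale by (3/2, 1/2): (-3, -1) → (-9/2, -1/2); (-10, 0) → (-15, 0); (-4, 9) → (-6, 9/2); (-1, 2) → (-3/2, 1); (-5, 5) → (-15/2, 5/2)
T4 reflect across x = 0: (-9/2, -1/2) → (9/2, -1/2); (-15, 0) → (15, 0); (-6, 9/2) → (6, 9/2); (-3/2, 1) → (3/2, 1); (-15/2, 5/2) → (15/2, 5/2)
T5 shear: y ← y + 2·x: (9/2, -1/2) → (9/2, 17/2); (15, 0) → (15, 30); (6, 9/2) → (6, 33/2); (3/2, 1) → (3/2, 4); (15/2, 5/2) → (15/2, 35/2)

image vertices: (9/2, 17/2), (15, 30), (6, 33/2), (3/2, 4), (15/2, 35/2)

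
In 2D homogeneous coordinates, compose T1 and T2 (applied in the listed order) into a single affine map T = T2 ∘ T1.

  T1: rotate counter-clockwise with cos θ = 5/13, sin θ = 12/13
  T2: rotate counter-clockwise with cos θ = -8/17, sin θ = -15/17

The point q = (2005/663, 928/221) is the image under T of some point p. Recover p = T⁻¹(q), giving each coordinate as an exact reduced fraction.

p = (-4/3, 5)

T1 = [5/13 -12/13 0; 12/13 5/13 0; 0 0 1]
T2·T1 = [140/221 171/221 0; -171/221 140/221 0; 0 0 1]
det M = 1; M⁻¹ = [140/221 -171/221 0; 171/221 140/221 0; 0 0 1]
M⁻¹ · (2005/663, 928/221)ᵀ = (-4/3, 5)ᵀ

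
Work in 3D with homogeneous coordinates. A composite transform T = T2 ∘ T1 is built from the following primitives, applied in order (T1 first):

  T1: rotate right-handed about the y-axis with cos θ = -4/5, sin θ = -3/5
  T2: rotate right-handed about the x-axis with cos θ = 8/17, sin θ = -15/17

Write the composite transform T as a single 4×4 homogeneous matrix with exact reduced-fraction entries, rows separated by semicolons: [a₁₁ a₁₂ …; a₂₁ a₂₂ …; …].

T = [-4/5 0 -3/5 0; 9/17 8/17 -12/17 0; 24/85 -15/17 -32/85 0; 0 0 0 1]

T1 = [-4/5 0 -3/5 0; 0 1 0 0; 3/5 0 -4/5 0; 0 0 0 1]
T2·T1 = [-4/5 0 -3/5 0; 9/17 8/17 -12/17 0; 24/85 -15/17 -32/85 0; 0 0 0 1]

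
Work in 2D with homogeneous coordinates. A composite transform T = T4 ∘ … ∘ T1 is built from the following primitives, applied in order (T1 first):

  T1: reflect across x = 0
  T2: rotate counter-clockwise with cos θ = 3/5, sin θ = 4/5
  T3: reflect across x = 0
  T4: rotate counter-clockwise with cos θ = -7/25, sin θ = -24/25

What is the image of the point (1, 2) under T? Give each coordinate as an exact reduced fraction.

T(p) = (-29/125, -278/125)

T1 reflect across x = 0: (1, 2) → (-1, 2)
T2 rotate counter-clockwise with cos θ = 3/5, sin θ = 4/5: (-1, 2) → (-11/5, 2/5)
T3 reflect across x = 0: (-11/5, 2/5) → (11/5, 2/5)
T4 rotate counter-clockwise with cos θ = -7/25, sin θ = -24/25: (11/5, 2/5) → (-29/125, -278/125)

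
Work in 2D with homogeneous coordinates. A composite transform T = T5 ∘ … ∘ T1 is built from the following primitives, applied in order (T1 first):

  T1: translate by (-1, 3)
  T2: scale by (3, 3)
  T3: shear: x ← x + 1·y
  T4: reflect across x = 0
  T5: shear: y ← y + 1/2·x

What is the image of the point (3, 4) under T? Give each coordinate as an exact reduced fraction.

T(p) = (-27, 15/2)

T1 translate by (-1, 3): (3, 4) → (2, 7)
T2 scale by (3, 3): (2, 7) → (6, 21)
T3 shear: x ← x + 1·y: (6, 21) → (27, 21)
T4 reflect across x = 0: (27, 21) → (-27, 21)
T5 shear: y ← y + 1/2·x: (-27, 21) → (-27, 15/2)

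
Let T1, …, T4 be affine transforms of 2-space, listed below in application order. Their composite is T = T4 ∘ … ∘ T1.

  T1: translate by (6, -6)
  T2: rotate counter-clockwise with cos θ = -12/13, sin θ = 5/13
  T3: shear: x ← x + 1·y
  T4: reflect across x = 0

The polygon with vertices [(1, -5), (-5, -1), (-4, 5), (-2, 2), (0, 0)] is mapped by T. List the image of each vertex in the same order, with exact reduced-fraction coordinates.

image vertices: (-138/13, 167/13), (-112/13, 89/13), (-3/13, 22/13), (-40/13, 68/13), (-60/13, 102/13)

T1 translate by (6, -6): (1, -5) → (7, -11); (-5, -1) → (1, -7); (-4, 5) → (2, -1); (-2, 2) → (4, -4); (0, 0) → (6, -6)
T2 rotate counter-clockwise with cos θ = -12/13, sin θ = 5/13: (7, -11) → (-29/13, 167/13); (1, -7) → (23/13, 89/13); (2, -1) → (-19/13, 22/13); (4, -4) → (-28/13, 68/13); (6, -6) → (-42/13, 102/13)
T3 shear: x ← x + 1·y: (-29/13, 167/13) → (138/13, 167/13); (23/13, 89/13) → (112/13, 89/13); (-19/13, 22/13) → (3/13, 22/13); (-28/13, 68/13) → (40/13, 68/13); (-42/13, 102/13) → (60/13, 102/13)
T4 reflect across x = 0: (138/13, 167/13) → (-138/13, 167/13); (112/13, 89/13) → (-112/13, 89/13); (3/13, 22/13) → (-3/13, 22/13); (40/13, 68/13) → (-40/13, 68/13); (60/13, 102/13) → (-60/13, 102/13)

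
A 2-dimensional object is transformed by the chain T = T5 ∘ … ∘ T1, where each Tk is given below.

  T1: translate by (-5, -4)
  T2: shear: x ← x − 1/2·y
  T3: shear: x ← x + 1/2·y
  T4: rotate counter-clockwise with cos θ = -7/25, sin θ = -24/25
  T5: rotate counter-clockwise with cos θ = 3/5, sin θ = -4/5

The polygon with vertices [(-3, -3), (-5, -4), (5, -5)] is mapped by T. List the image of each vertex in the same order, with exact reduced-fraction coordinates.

image vertices: (628/125, 1171/125), (818/125, 1376/125), (-396/125, 1053/125)

T1 translate by (-5, -4): (-3, -3) → (-8, -7); (-5, -4) → (-10, -8); (5, -5) → (0, -9)
T2 shear: x ← x − 1/2·y: (-8, -7) → (-9/2, -7); (-10, -8) → (-6, -8); (0, -9) → (9/2, -9)
T3 shear: x ← x + 1/2·y: (-9/2, -7) → (-8, -7); (-6, -8) → (-10, -8); (9/2, -9) → (0, -9)
T4 rotate counter-clockwise with cos θ = -7/25, sin θ = -24/25: (-8, -7) → (-112/25, 241/25); (-10, -8) → (-122/25, 296/25); (0, -9) → (-216/25, 63/25)
T5 rotate counter-clockwise with cos θ = 3/5, sin θ = -4/5: (-112/25, 241/25) → (628/125, 1171/125); (-122/25, 296/25) → (818/125, 1376/125); (-216/25, 63/25) → (-396/125, 1053/125)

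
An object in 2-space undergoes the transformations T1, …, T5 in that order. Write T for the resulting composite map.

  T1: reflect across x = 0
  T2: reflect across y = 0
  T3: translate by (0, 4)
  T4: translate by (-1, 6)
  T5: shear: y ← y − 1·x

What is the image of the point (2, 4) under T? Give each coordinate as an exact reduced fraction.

T(p) = (-3, 9)

T1 reflect across x = 0: (2, 4) → (-2, 4)
T2 reflect across y = 0: (-2, 4) → (-2, -4)
T3 translate by (0, 4): (-2, -4) → (-2, 0)
T4 translate by (-1, 6): (-2, 0) → (-3, 6)
T5 shear: y ← y − 1·x: (-3, 6) → (-3, 9)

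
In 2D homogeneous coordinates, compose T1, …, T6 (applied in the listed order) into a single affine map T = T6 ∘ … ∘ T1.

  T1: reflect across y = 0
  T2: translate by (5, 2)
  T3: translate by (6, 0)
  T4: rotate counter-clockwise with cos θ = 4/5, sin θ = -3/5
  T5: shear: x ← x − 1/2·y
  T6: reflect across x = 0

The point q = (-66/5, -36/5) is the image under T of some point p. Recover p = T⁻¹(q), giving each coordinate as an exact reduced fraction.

p = (1, 2)

T1 = [1 0 0; 0 -1 0; 0 0 1]
T2·T1 = [1 0 5; 0 -1 2; 0 0 1]
T3·…·T1 = [1 0 11; 0 -1 2; 0 0 1]
T4·…·T1 = [4/5 -3/5 10; -3/5 -4/5 -5; 0 0 1]
T5·…·T1 = [11/10 -1/5 25/2; -3/5 -4/5 -5; 0 0 1]
T6·…·T1 = [-11/10 1/5 -25/2; -3/5 -4/5 -5; 0 0 1]
det M = 1; M⁻¹ = [-4/5 -1/5 -11; 3/5 -11/10 2; 0 0 1]
M⁻¹ · (-66/5, -36/5)ᵀ = (1, 2)ᵀ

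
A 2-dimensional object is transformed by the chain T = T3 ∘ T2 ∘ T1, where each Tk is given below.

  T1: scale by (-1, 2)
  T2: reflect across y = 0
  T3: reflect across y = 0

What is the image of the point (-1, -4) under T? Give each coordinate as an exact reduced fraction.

T1 scale by (-1, 2): (-1, -4) → (1, -8)
T2 reflect across y = 0: (1, -8) → (1, 8)
T3 reflect across y = 0: (1, 8) → (1, -8)

T(p) = (1, -8)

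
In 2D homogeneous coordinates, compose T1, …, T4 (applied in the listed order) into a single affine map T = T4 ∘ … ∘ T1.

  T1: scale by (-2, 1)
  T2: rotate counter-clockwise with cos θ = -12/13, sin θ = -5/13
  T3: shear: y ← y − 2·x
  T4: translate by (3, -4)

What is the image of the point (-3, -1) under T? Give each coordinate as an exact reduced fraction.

T1 scale by (-2, 1): (-3, -1) → (6, -1)
T2 rotate counter-clockwise with cos θ = -12/13, sin θ = -5/13: (6, -1) → (-77/13, -18/13)
T3 shear: y ← y − 2·x: (-77/13, -18/13) → (-77/13, 136/13)
T4 translate by (3, -4): (-77/13, 136/13) → (-38/13, 84/13)

T(p) = (-38/13, 84/13)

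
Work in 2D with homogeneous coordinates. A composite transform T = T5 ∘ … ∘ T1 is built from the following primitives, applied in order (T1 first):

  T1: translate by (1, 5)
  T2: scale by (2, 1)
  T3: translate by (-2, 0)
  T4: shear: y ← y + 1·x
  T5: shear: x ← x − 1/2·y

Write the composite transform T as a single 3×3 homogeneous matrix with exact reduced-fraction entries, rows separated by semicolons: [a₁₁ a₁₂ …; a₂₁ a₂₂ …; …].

T1 = [1 0 1; 0 1 5; 0 0 1]
T2·T1 = [2 0 2; 0 1 5; 0 0 1]
T3·…·T1 = [2 0 0; 0 1 5; 0 0 1]
T4·…·T1 = [2 0 0; 2 1 5; 0 0 1]
T5·…·T1 = [1 -1/2 -5/2; 2 1 5; 0 0 1]

T = [1 -1/2 -5/2; 2 1 5; 0 0 1]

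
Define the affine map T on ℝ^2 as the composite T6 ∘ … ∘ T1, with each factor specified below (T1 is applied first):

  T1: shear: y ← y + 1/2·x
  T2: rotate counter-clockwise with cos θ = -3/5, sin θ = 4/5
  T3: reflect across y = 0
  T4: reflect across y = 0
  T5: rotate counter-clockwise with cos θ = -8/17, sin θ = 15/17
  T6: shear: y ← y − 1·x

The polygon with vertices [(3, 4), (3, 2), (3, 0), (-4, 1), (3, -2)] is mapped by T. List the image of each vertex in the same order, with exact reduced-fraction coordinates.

image vertices: (631/170, -1489/170), (19/10, -61/10), (3/34, -117/34), (67/85, 277/85), (-293/170, -133/170)

T1 shear: y ← y + 1/2·x: (3, 4) → (3, 11/2); (3, 2) → (3, 7/2); (3, 0) → (3, 3/2); (-4, 1) → (-4, -1); (3, -2) → (3, -1/2)
T2 rotate counter-clockwise with cos θ = -3/5, sin θ = 4/5: (3, 11/2) → (-31/5, -9/10); (3, 7/2) → (-23/5, 3/10); (3, 3/2) → (-3, 3/2); (-4, -1) → (16/5, -13/5); (3, -1/2) → (-7/5, 27/10)
T3 reflect across y = 0: (-31/5, -9/10) → (-31/5, 9/10); (-23/5, 3/10) → (-23/5, -3/10); (-3, 3/2) → (-3, -3/2); (16/5, -13/5) → (16/5, 13/5); (-7/5, 27/10) → (-7/5, -27/10)
T4 reflect across y = 0: (-31/5, 9/10) → (-31/5, -9/10); (-23/5, -3/10) → (-23/5, 3/10); (-3, -3/2) → (-3, 3/2); (16/5, 13/5) → (16/5, -13/5); (-7/5, -27/10) → (-7/5, 27/10)
T5 rotate counter-clockwise with cos θ = -8/17, sin θ = 15/17: (-31/5, -9/10) → (631/170, -429/85); (-23/5, 3/10) → (19/10, -21/5); (-3, 3/2) → (3/34, -57/17); (16/5, -13/5) → (67/85, 344/85); (-7/5, 27/10) → (-293/170, -213/85)
T6 shear: y ← y − 1·x: (631/170, -429/85) → (631/170, -1489/170); (19/10, -21/5) → (19/10, -61/10); (3/34, -57/17) → (3/34, -117/34); (67/85, 344/85) → (67/85, 277/85); (-293/170, -213/85) → (-293/170, -133/170)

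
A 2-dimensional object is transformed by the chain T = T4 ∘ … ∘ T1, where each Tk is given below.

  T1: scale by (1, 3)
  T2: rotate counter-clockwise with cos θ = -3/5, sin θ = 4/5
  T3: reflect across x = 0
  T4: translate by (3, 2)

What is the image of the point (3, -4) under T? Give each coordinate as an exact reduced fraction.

T(p) = (-24/5, 58/5)

T1 scale by (1, 3): (3, -4) → (3, -12)
T2 rotate counter-clockwise with cos θ = -3/5, sin θ = 4/5: (3, -12) → (39/5, 48/5)
T3 reflect across x = 0: (39/5, 48/5) → (-39/5, 48/5)
T4 translate by (3, 2): (-39/5, 48/5) → (-24/5, 58/5)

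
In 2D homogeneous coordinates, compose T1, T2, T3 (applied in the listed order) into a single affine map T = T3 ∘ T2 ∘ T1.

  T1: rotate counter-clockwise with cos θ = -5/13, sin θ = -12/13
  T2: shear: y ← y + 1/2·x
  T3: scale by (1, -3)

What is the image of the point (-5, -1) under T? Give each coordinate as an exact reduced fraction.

T(p) = (1, -33/2)

T1 rotate counter-clockwise with cos θ = -5/13, sin θ = -12/13: (-5, -1) → (1, 5)
T2 shear: y ← y + 1/2·x: (1, 5) → (1, 11/2)
T3 scale by (1, -3): (1, 11/2) → (1, -33/2)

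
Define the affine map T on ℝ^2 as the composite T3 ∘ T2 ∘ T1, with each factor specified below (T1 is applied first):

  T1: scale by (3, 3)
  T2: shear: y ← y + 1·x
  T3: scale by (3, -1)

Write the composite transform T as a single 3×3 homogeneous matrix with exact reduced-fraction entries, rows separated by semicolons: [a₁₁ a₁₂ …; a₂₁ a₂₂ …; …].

T1 = [3 0 0; 0 3 0; 0 0 1]
T2·T1 = [3 0 0; 3 3 0; 0 0 1]
T3·…·T1 = [9 0 0; -3 -3 0; 0 0 1]

T = [9 0 0; -3 -3 0; 0 0 1]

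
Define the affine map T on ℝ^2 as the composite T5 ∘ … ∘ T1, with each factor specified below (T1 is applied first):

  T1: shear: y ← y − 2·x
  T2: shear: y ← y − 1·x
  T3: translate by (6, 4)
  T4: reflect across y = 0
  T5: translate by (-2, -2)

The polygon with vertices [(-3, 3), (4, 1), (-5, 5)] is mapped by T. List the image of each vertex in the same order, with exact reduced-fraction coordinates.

T1 shear: y ← y − 2·x: (-3, 3) → (-3, 9); (4, 1) → (4, -7); (-5, 5) → (-5, 15)
T2 shear: y ← y − 1·x: (-3, 9) → (-3, 12); (4, -7) → (4, -11); (-5, 15) → (-5, 20)
T3 translate by (6, 4): (-3, 12) → (3, 16); (4, -11) → (10, -7); (-5, 20) → (1, 24)
T4 reflect across y = 0: (3, 16) → (3, -16); (10, -7) → (10, 7); (1, 24) → (1, -24)
T5 translate by (-2, -2): (3, -16) → (1, -18); (10, 7) → (8, 5); (1, -24) → (-1, -26)

image vertices: (1, -18), (8, 5), (-1, -26)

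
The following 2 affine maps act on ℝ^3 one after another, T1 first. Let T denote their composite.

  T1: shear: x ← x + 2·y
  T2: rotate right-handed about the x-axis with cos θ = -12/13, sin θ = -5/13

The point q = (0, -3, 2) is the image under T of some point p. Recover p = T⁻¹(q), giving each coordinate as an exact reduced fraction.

p = (-4, 2, -3)

T1 = [1 2 0 0; 0 1 0 0; 0 0 1 0; 0 0 0 1]
T2·T1 = [1 2 0 0; 0 -12/13 5/13 0; 0 -5/13 -12/13 0; 0 0 0 1]
det M = 1; M⁻¹ = [1 24/13 10/13 0; 0 -12/13 -5/13 0; 0 5/13 -12/13 0; 0 0 0 1]
M⁻¹ · (0, -3, 2)ᵀ = (-4, 2, -3)ᵀ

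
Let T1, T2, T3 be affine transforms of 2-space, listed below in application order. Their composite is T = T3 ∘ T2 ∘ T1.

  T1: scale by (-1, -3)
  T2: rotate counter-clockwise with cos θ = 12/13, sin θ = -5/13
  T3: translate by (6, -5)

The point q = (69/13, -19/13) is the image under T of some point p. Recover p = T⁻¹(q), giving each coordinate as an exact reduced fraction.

p = (2, -1)

T1 = [-1 0 0; 0 -3 0; 0 0 1]
T2·T1 = [-12/13 -15/13 0; 5/13 -36/13 0; 0 0 1]
T3·…·T1 = [-12/13 -15/13 6; 5/13 -36/13 -5; 0 0 1]
det M = 3; M⁻¹ = [-12/13 5/13 97/13; -5/39 -4/13 -10/13; 0 0 1]
M⁻¹ · (69/13, -19/13)ᵀ = (2, -1)ᵀ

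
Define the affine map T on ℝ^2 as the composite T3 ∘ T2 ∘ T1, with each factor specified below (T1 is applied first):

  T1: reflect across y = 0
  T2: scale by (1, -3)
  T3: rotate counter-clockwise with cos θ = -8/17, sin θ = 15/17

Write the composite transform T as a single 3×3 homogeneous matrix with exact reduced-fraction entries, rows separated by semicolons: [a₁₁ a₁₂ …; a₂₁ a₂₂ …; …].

T = [-8/17 -45/17 0; 15/17 -24/17 0; 0 0 1]

T1 = [1 0 0; 0 -1 0; 0 0 1]
T2·T1 = [1 0 0; 0 3 0; 0 0 1]
T3·…·T1 = [-8/17 -45/17 0; 15/17 -24/17 0; 0 0 1]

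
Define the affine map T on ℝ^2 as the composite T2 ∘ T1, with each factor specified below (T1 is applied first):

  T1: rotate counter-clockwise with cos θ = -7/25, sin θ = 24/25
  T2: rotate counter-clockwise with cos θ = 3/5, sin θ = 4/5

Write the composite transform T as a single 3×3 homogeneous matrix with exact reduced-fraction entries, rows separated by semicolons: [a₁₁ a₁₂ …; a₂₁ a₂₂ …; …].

T = [-117/125 -44/125 0; 44/125 -117/125 0; 0 0 1]

T1 = [-7/25 -24/25 0; 24/25 -7/25 0; 0 0 1]
T2·T1 = [-117/125 -44/125 0; 44/125 -117/125 0; 0 0 1]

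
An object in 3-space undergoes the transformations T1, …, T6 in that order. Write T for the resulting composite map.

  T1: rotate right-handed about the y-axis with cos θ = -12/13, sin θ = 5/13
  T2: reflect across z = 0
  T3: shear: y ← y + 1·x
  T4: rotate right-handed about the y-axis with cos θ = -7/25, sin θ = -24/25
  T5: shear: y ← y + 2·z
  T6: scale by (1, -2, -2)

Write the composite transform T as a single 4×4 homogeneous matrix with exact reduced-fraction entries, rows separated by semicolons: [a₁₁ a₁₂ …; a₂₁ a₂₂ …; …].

T1 = [-12/13 0 5/13 0; 0 1 0 0; -5/13 0 -12/13 0; 0 0 0 1]
T2·T1 = [-12/13 0 5/13 0; 0 1 0 0; 5/13 0 12/13 0; 0 0 0 1]
T3·…·T1 = [-12/13 0 5/13 0; -12/13 1 5/13 0; 5/13 0 12/13 0; 0 0 0 1]
T4·…·T1 = [-36/325 0 -323/325 0; -12/13 1 5/13 0; -323/325 0 36/325 0; 0 0 0 1]
T5·…·T1 = [-36/325 0 -323/325 0; -946/325 1 197/325 0; -323/325 0 36/325 0; 0 0 0 1]
T6·…·T1 = [-36/325 0 -323/325 0; 1892/325 -2 -394/325 0; 646/325 0 -72/325 0; 0 0 0 1]

T = [-36/325 0 -323/325 0; 1892/325 -2 -394/325 0; 646/325 0 -72/325 0; 0 0 0 1]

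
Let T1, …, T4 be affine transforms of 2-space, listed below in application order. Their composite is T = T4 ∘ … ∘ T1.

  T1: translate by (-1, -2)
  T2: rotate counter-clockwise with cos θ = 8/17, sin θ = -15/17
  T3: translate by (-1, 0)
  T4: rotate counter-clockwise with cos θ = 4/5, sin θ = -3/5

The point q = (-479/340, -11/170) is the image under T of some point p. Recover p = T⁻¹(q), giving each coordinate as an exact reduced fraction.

T1 = [1 0 -1; 0 1 -2; 0 0 1]
T2·T1 = [8/17 15/17 -38/17; -15/17 8/17 -1/17; 0 0 1]
T3·…·T1 = [8/17 15/17 -55/17; -15/17 8/17 -1/17; 0 0 1]
T4·…·T1 = [-13/85 84/85 -223/85; -84/85 -13/85 161/85; 0 0 1]
det M = 1; M⁻¹ = [-13/85 -84/85 25/17; 84/85 -13/85 49/17; 0 0 1]
M⁻¹ · (-479/340, -11/170)ᵀ = (7/4, 3/2)ᵀ

p = (7/4, 3/2)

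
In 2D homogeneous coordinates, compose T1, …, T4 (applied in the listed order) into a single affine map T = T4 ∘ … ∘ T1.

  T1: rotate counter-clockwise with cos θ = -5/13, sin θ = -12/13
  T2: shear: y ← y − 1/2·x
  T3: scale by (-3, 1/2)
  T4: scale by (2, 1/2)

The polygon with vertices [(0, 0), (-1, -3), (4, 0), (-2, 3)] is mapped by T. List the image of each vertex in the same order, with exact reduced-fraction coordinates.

T1 rotate counter-clockwise with cos θ = -5/13, sin θ = -12/13: (0, 0) → (0, 0); (-1, -3) → (-31/13, 27/13); (4, 0) → (-20/13, -48/13); (-2, 3) → (46/13, 9/13)
T2 shear: y ← y − 1/2·x: (0, 0) → (0, 0); (-31/13, 27/13) → (-31/13, 85/26); (-20/13, -48/13) → (-20/13, -38/13); (46/13, 9/13) → (46/13, -14/13)
T3 scale by (-3, 1/2): (0, 0) → (0, 0); (-31/13, 85/26) → (93/13, 85/52); (-20/13, -38/13) → (60/13, -19/13); (46/13, -14/13) → (-138/13, -7/13)
T4 scale by (2, 1/2): (0, 0) → (0, 0); (93/13, 85/52) → (186/13, 85/104); (60/13, -19/13) → (120/13, -19/26); (-138/13, -7/13) → (-276/13, -7/26)

image vertices: (0, 0), (186/13, 85/104), (120/13, -19/26), (-276/13, -7/26)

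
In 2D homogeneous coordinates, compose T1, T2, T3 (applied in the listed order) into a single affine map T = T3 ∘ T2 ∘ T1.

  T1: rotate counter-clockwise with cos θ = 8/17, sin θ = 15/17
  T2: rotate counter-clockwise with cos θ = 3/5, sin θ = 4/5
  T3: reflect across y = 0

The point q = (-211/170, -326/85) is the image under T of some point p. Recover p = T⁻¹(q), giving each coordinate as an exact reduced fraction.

p = (4, -1/2)

T1 = [8/17 -15/17 0; 15/17 8/17 0; 0 0 1]
T2·T1 = [-36/85 -77/85 0; 77/85 -36/85 0; 0 0 1]
T3·…·T1 = [-36/85 -77/85 0; -77/85 36/85 0; 0 0 1]
det M = -1; M⁻¹ = [-36/85 -77/85 0; -77/85 36/85 0; 0 0 1]
M⁻¹ · (-211/170, -326/85)ᵀ = (4, -1/2)ᵀ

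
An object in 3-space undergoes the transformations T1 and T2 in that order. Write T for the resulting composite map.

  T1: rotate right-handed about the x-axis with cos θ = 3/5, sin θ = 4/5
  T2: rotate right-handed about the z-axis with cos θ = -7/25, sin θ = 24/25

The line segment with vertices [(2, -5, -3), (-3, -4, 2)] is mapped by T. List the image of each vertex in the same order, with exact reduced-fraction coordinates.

image vertices: (2/125, 261/125, -29/5), (117/25, -44/25, -2)

T1 rotate right-handed about the x-axis with cos θ = 3/5, sin θ = 4/5: (2, -5, -3) → (2, -3/5, -29/5); (-3, -4, 2) → (-3, -4, -2)
T2 rotate right-handed about the z-axis with cos θ = -7/25, sin θ = 24/25: (2, -3/5, -29/5) → (2/125, 261/125, -29/5); (-3, -4, -2) → (117/25, -44/25, -2)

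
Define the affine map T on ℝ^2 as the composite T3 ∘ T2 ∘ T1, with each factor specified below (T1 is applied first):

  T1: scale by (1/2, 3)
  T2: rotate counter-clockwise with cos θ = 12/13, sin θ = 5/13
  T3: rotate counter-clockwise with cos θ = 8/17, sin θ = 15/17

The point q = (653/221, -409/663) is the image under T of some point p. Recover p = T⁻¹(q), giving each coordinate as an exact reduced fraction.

T1 = [1/2 0 0; 0 3 0; 0 0 1]
T2·T1 = [6/13 -15/13 0; 5/26 36/13 0; 0 0 1]
T3·…·T1 = [21/442 -660/221 0; 110/221 63/221 0; 0 0 1]
det M = 3/2; M⁻¹ = [42/221 440/221 0; -220/663 7/221 0; 0 0 1]
M⁻¹ · (653/221, -409/663)ᵀ = (-2/3, -1)ᵀ

p = (-2/3, -1)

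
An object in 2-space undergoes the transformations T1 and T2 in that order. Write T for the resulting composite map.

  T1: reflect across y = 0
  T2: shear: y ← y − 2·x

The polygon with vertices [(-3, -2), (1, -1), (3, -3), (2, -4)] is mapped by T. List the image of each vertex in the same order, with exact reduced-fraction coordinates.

image vertices: (-3, 8), (1, -1), (3, -3), (2, 0)

T1 reflect across y = 0: (-3, -2) → (-3, 2); (1, -1) → (1, 1); (3, -3) → (3, 3); (2, -4) → (2, 4)
T2 shear: y ← y − 2·x: (-3, 2) → (-3, 8); (1, 1) → (1, -1); (3, 3) → (3, -3); (2, 4) → (2, 0)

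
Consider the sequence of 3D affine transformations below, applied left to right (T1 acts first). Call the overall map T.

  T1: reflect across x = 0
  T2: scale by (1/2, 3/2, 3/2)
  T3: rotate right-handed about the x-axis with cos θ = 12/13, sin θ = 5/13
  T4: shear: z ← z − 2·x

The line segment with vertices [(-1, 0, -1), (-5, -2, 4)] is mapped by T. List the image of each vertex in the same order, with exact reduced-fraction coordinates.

T1 reflect across x = 0: (-1, 0, -1) → (1, 0, -1); (-5, -2, 4) → (5, -2, 4)
T2 scale by (1/2, 3/2, 3/2): (1, 0, -1) → (1/2, 0, -3/2); (5, -2, 4) → (5/2, -3, 6)
T3 rotate right-handed about the x-axis with cos θ = 12/13, sin θ = 5/13: (1/2, 0, -3/2) → (1/2, 15/26, -18/13); (5/2, -3, 6) → (5/2, -66/13, 57/13)
T4 shear: z ← z − 2·x: (1/2, 15/26, -18/13) → (1/2, 15/26, -31/13); (5/2, -66/13, 57/13) → (5/2, -66/13, -8/13)

image vertices: (1/2, 15/26, -31/13), (5/2, -66/13, -8/13)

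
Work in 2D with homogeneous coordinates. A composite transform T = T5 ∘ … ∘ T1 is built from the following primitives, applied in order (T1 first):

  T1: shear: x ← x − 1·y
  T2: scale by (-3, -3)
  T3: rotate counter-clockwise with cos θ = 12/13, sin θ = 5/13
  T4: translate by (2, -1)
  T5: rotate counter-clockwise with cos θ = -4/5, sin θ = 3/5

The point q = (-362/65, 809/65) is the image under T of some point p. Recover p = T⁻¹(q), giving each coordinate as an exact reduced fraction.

p = (2/3, 3)

T1 = [1 -1 0; 0 1 0; 0 0 1]
T2·T1 = [-3 3 0; 0 -3 0; 0 0 1]
T3·…·T1 = [-36/13 51/13 0; -15/13 -21/13 0; 0 0 1]
T4·…·T1 = [-36/13 51/13 2; -15/13 -21/13 -1; 0 0 1]
T5·…·T1 = [189/65 -141/65 -1; -48/65 237/65 2; 0 0 1]
det M = 9; M⁻¹ = [79/195 47/195 -1/13; 16/195 21/65 -22/39; 0 0 1]
M⁻¹ · (-362/65, 809/65)ᵀ = (2/3, 3)ᵀ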